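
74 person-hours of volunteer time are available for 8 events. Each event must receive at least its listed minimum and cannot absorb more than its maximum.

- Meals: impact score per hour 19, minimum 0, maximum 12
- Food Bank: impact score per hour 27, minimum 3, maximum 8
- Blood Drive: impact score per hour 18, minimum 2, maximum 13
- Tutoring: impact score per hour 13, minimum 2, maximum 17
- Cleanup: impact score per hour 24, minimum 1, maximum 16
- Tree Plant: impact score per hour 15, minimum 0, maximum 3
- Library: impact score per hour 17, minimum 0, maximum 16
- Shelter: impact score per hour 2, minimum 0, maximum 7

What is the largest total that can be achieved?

1457

Meeting every minimum uses 0+3+2+2+1+0+0+0 = 8 person-hours, leaving 66.
Highest impact score per hour first: Food Bank 27 > Cleanup 24 > Meals 19 > Blood Drive 18 > Library 17 > Tree Plant 15 > Tutoring 13 > Shelter 2.
Food Bank takes 5 more to reach its cap of 8 ; 61 left.
Give Cleanup 15 more to hit its cap of 16 ; 46 left.
Give Meals 12 more to hit its cap of 12 ; 34 left.
Blood Drive takes 11 more to reach its cap of 13 ; 23 left.
Give Library 16 more to hit its cap of 16 ; 7 left.
Tree Plant takes 3 more to reach its cap of 3 ; 4 left.
Tutoring has room for 15 more but only 4 remain, so it gets 6.
Total = 19×12 + 27×8 + 18×13 + 13×6 + 24×16 + 15×3 + 17×16 = 1457.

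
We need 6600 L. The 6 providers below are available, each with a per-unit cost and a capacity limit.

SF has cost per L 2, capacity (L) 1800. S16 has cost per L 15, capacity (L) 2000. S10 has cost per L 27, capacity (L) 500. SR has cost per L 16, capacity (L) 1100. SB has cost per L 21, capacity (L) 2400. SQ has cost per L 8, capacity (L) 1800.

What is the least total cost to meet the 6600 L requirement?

64000

Cheapest first:
SF (2): use full 1800 ; 4800 L to go.
SQ (8): use full 1800 ; 3000 L to go.
Take 2000 from S16 at 15 ; need 1000 more.
SR (16): take the remaining 1000 ; done.
SB, S10: unused.
Cost = 1800×2 + 1800×8 + 2000×15 + 1000×16 = 64000.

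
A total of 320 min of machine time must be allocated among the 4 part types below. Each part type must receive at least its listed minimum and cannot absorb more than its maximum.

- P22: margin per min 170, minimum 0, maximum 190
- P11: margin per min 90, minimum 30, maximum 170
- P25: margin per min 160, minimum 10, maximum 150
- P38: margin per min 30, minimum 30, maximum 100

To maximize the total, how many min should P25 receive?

70

Meeting every minimum uses 0+30+10+30 = 70 min, leaving 250.
Rank by margin per min: P22 170 > P25 160 > P11 90 > P38 30.
Give P22 190 more to hit its cap of 190 → 60 left.
Only 60 left; P25 takes them to reach 70.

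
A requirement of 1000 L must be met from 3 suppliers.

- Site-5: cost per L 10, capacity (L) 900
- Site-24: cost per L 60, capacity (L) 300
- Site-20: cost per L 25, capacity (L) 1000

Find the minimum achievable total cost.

Cheapest first:
Site-5 at 10: take all 900 L → 100 still needed.
Site-20 at 25: take 100 of its 1000 → requirement met.
Site-24: unused.
Cost = 900×10 + 100×25 = 11500.

11500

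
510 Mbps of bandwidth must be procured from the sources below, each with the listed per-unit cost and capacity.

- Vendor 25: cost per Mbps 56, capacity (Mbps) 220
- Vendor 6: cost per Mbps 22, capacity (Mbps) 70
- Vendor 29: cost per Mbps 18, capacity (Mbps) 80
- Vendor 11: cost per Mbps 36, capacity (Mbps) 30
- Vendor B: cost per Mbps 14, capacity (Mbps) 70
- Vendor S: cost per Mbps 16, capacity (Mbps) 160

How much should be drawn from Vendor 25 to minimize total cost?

Use sources in increasing cost order.
Vendor B (14): use full 70 → 440 Mbps to go.
Vendor S at 16: take all 160 Mbps → 280 still needed.
Vendor 29 at 18: take all 80 Mbps → 200 still needed.
Vendor 6 at 22: take all 70 Mbps → 130 still needed.
Vendor 11 at 36: take all 30 Mbps → 100 still needed.
Vendor 25 at 56: take 100 of its 220 → requirement met.

100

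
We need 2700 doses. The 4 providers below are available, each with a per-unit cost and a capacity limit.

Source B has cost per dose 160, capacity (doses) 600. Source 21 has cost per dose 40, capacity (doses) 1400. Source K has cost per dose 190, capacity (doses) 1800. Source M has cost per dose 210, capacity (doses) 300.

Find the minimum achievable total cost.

Use providers in increasing cost order.
Take 1400 from Source 21 at 40 — need 1300 more.
Take 600 from Source B at 160 — need 700 more.
Source K (190): take the remaining 700 — done.
Source M: unused.
Cost = 1400×40 + 600×160 + 700×190 = 285000.

285000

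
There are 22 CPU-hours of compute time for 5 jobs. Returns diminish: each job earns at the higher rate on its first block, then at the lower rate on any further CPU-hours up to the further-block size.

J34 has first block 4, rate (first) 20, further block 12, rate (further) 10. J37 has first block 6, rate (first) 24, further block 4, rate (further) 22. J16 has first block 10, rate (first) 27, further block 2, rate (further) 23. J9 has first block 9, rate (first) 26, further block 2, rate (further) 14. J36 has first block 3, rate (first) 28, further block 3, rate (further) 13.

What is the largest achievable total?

Order all 10 blocks by rate: J36/T1 28 > J16/T1 27 > J9/T1 26 > J37/T1 24 > J16/T2 23 > J37/T2 22 > J34/T1 20 > J9/T2 14 > J36/T2 13 > J34/T2 10.
Fill J36 T1 block (3 at 28) → 19 left.
J16/T1 (27): +10 → 9 left.
J9/T1 (26): +9 → 0 left.
Total = 28×3 + 27×10 + 26×9 = 588.

588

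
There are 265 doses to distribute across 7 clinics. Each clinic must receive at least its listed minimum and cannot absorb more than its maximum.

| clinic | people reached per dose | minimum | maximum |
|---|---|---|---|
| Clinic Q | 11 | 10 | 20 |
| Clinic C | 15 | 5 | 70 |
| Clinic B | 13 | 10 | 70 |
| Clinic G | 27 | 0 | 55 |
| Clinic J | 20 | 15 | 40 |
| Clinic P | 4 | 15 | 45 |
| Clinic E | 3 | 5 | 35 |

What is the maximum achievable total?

4430

Meeting every minimum uses 10+5+10+0+15+15+5 = 60 doses, leaving 205.
Order the clinics by people reached per dose: Clinic G 27 > Clinic J 20 > Clinic C 15 > Clinic B 13 > Clinic Q 11 > Clinic P 4 > Clinic E 3.
Give Clinic G 55 more to hit its cap of 55 → 150 left.
Give Clinic J 25 more to hit its cap of 40 → 125 left.
Clinic C takes 65 more to reach its cap of 70 → 60 left.
Clinic B takes 60 more to reach its cap of 70 → 0 left.
Total = 11×10 + 15×70 + 13×70 + 27×55 + 20×40 + 4×15 + 3×5 = 4430.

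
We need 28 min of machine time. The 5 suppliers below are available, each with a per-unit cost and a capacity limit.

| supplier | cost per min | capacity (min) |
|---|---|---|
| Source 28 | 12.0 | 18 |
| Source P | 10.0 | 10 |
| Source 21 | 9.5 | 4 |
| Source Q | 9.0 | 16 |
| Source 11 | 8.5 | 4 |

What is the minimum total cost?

Cheapest first:
Take 4 from Source 11 at 8.5 — need 24 more.
Take 16 from Source Q at 9.0 — need 8 more.
Source 21 (9.5): use full 4 — 4 min to go.
Source P at 10.0: take 4 of its 10 — requirement met.
Source 28: unused.
Cost = 4×8.5 + 16×9.0 + 4×9.5 + 4×10.0 = 256.

256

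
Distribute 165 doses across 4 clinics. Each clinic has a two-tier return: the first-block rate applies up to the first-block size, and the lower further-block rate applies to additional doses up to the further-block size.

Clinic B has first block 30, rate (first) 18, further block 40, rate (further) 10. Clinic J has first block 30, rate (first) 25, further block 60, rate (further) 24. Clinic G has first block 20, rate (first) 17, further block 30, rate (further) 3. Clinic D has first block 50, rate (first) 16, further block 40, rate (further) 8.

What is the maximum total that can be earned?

3470

Treat each block as its own option and order by rate: Clinic J/tier1 25 > Clinic J/tier2 24 > Clinic B/tier1 18 > Clinic G/tier1 17 > Clinic D/tier1 16 > Clinic B/tier2 10 > Clinic D/tier2 8 > Clinic G/tier2 3.
Fill Clinic J tier1 block (30 at 25) → 135 left.
Fill Clinic J tier2 block (60 at 24) → 75 left.
Fill Clinic B tier1 block (30 at 18) → 45 left.
Clinic G tier1 at 17: fill all 20 → 25 left.
Clinic D tier1 at 16: only 25 left, fill 25.
Total = 25×30 + 24×60 + 18×30 + 17×20 + 16×25 = 3470.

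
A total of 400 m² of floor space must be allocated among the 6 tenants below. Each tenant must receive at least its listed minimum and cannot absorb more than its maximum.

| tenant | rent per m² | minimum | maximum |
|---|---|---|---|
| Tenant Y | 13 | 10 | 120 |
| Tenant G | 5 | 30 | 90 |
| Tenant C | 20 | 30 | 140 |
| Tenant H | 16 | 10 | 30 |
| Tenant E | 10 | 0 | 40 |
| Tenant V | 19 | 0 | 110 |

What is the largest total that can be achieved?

6690

Meeting every minimum uses 10+30+30+10+0+0 = 80 m², leaving 320.
Rank by rent per m²: Tenant C 20 > Tenant V 19 > Tenant H 16 > Tenant Y 13 > Tenant E 10 > Tenant G 5.
Give Tenant C 110 more to hit its cap of 140 ; 210 left.
Tenant V takes 110 more to reach its cap of 110 ; 100 left.
Tenant H: +20 to 30 (cap) ; 80 left.
Tenant Y: +80 (room for 110) → 90. Pool exhausted.
Total = 13×90 + 5×30 + 20×140 + 16×30 + 19×110 = 6690.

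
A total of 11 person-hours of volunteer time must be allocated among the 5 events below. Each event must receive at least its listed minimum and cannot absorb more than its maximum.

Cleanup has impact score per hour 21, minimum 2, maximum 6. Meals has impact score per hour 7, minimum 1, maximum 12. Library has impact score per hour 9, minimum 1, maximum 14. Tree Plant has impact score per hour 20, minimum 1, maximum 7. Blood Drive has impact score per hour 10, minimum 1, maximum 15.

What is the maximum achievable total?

Meeting every minimum uses 2+1+1+1+1 = 6 person-hours, leaving 5.
Rank by impact score per hour: Cleanup 21 > Tree Plant 20 > Blood Drive 10 > Library 9 > Meals 7.
Give Cleanup 4 more to hit its cap of 6 ; 1 left.
Tree Plant has room for 6 more but only 1 remain, so it gets 2.
Total = 21×6 + 7×1 + 9×1 + 20×2 + 10×1 = 192.

192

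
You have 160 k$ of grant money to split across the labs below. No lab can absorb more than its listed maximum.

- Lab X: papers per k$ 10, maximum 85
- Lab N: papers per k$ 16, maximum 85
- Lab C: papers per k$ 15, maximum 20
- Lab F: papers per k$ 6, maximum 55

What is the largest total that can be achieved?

Order the labs by papers per k$: Lab N 16 > Lab C 15 > Lab X 10 > Lab F 6.
Give Lab N 85 to hit its cap of 85 ; 75 left.
Lab C takes 20 to reach its cap of 20 ; 55 left.
Only 55 left; Lab X takes them to reach 55.
Total = 10×55 + 16×85 + 15×20 = 2210.

2210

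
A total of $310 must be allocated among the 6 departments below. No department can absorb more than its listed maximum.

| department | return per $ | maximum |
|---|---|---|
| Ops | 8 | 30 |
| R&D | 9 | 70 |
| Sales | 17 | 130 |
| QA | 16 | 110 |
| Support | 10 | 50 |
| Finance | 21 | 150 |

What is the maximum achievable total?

5840

Rank by return per $: Finance 21 > Sales 17 > QA 16 > Support 10 > R&D 9 > Ops 8.
Give Finance 150 to hit its cap of 150 — 160 left.
Sales takes 130 to reach its cap of 130 — 30 left.
Only 30 left; QA takes them to reach 30.
Total = 17×130 + 16×30 + 21×150 = 5840.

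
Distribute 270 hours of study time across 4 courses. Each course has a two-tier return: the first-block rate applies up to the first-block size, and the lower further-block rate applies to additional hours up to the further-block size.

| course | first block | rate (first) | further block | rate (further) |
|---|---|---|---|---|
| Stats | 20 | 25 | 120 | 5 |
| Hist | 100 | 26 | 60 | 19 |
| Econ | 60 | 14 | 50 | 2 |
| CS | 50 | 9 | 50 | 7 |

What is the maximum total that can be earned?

5350

Treat each block as its own option and order by rate: Hist/tier1 26 > Stats/tier1 25 > Hist/tier2 19 > Econ/tier1 14 > CS/tier1 9 > CS/tier2 7 > Stats/tier2 5 > Econ/tier2 2.
Hist/tier1 (26): +100 → 170 left.
Stats/tier1 (25): +20 → 150 left.
Hist tier2 at 19: fill all 60 → 90 left.
Fill Econ tier1 block (60 at 14) → 30 left.
30 remain; put them into CS tier1 at 9.
Total = 26×100 + 25×20 + 19×60 + 14×60 + 9×30 = 5350.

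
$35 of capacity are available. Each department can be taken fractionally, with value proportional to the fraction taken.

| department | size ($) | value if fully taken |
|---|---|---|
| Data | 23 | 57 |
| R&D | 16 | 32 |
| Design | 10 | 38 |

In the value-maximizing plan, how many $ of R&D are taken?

Sort by value density: Design 38/10≈3.8, Data 57/23≈2.48, R&D 32/16≈2.
Design: take in full, 10 $ for value 38 — 25 left.
All 23 $ of Data fit (value 57) — 2 remain.
Only 2 $ remain; take 2/16 of R&D for value 32×2/16 = 4.

2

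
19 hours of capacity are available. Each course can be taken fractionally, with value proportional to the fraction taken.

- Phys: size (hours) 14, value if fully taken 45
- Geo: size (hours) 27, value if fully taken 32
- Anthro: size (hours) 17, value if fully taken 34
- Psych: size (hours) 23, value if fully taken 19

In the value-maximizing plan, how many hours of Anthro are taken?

Sort by value density: Phys 45/14≈3.21, Anthro 34/17≈2, Geo 32/27≈1.19, Psych 19/23≈0.826.
Phys: take in full, 14 hours for value 45 → 5 left.
Only 5 hours remain; take 5/17 of Anthro for value 34×5/17 = 10.

5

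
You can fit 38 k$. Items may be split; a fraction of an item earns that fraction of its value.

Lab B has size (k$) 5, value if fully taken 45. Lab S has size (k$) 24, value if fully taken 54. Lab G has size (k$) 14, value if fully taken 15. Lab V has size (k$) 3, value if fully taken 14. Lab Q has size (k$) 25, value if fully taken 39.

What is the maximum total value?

Rank by value-to-size ratio: Lab B 45/5≈9, Lab V 14/3≈4.67, Lab S 54/24≈2.25, Lab Q 39/25≈1.56, Lab G 15/14≈1.07.
All 5 k$ of Lab B fit (value 45) → 33 remain.
Take all of Lab V (3 k$, value 14) → 30 k$ left.
Lab S: take in full, 24 k$ for value 54 → 6 left.
Only 6 k$ remain; take 6/25 of Lab Q for value 39×6/25 = 9.36.
Total value = 122.36.

122.36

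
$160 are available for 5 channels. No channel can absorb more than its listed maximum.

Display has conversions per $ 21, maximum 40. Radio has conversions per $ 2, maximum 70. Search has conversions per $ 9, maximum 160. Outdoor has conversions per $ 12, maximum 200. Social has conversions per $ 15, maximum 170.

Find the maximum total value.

2640

Rank by conversions per $: Display 21 > Social 15 > Outdoor 12 > Search 9 > Radio 2.
Give Display 40 to hit its cap of 40 ; 120 left.
Social: +120 (room for 170) → 120. Pool exhausted.
Total = 21×40 + 15×120 = 2640.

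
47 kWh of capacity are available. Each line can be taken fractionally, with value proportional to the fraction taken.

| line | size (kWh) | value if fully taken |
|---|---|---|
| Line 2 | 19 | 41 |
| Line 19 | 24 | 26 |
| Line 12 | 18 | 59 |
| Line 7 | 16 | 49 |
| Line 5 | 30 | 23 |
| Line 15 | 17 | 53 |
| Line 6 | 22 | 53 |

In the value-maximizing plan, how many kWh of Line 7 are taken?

12

Best value per unit of size first: Line 12 59/18≈3.28, Line 15 53/17≈3.12, Line 7 49/16≈3.06, Line 6 53/22≈2.41, Line 2 41/19≈2.16, Line 19 26/24≈1.08, Line 5 23/30≈0.767.
Take all of Line 12 (18 kWh, value 59) → 29 kWh left.
Line 15: take in full, 17 kWh for value 53 → 12 left.
Only 12 kWh remain; take 12/16 of Line 7 for value 49×12/16 = 36.75.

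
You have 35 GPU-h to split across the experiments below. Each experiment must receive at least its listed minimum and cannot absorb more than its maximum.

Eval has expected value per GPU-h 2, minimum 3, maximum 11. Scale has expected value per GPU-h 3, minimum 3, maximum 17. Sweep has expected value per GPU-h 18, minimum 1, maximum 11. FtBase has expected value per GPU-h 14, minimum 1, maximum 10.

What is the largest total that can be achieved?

377

Meeting every minimum uses 3+3+1+1 = 8 GPU-h, leaving 27.
Highest expected value per GPU-h first: Sweep 18 > FtBase 14 > Scale 3 > Eval 2.
Sweep: +10 to 11 (cap) — 17 left.
Give FtBase 9 more to hit its cap of 10 — 8 left.
Scale: +8 (room for 14) → 11. Pool exhausted.
Total = 2×3 + 3×11 + 18×11 + 14×10 = 377.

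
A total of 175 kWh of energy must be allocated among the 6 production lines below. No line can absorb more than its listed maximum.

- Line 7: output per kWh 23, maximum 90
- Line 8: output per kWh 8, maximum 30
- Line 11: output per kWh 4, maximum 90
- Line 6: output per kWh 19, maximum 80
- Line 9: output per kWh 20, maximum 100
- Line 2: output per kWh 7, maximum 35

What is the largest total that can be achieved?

Rank by output per kWh: Line 7 23 > Line 9 20 > Line 6 19 > Line 8 8 > Line 2 7 > Line 11 4.
Give Line 7 90 to hit its cap of 90 ; 85 left.
Only 85 left; Line 9 takes them to reach 85.
Total = 23×90 + 20×85 = 3770.

3770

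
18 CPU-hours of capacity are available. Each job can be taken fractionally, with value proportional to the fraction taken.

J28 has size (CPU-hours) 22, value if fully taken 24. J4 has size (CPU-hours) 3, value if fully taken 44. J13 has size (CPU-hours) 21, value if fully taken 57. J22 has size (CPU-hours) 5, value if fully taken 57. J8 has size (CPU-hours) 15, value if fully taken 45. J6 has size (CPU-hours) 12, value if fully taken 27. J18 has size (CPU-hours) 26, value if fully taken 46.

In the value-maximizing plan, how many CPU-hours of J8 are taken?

Sort by value density: J4 44/3≈14.7, J22 57/5≈11.4, J8 45/15≈3, J13 57/21≈2.71, J6 27/12≈2.25, J18 46/26≈1.77, J28 24/22≈1.09.
All 3 CPU-hours of J4 fit (value 44) ; 15 remain.
Take all of J22 (5 CPU-hours, value 57) ; 10 CPU-hours left.
Fill the last 10 CPU-hours with part of J8: 10/15 of it earns 30.

10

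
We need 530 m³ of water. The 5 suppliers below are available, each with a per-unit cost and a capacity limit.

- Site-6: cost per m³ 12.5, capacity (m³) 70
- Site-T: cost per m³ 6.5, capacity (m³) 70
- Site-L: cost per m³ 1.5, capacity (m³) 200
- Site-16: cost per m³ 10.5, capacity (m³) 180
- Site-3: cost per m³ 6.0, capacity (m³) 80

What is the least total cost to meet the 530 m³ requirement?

Use suppliers in increasing cost order.
Take 200 from Site-L at 1.5 — need 330 more.
Site-3 at 6.0: take all 80 m³ — 250 still needed.
Site-T at 6.5: take all 70 m³ — 180 still needed.
Site-16 (10.5): use full 180 — 0 m³ to go.
Site-6: unused.
Cost = 200×1.5 + 80×6.0 + 70×6.5 + 180×10.5 = 3125.

3125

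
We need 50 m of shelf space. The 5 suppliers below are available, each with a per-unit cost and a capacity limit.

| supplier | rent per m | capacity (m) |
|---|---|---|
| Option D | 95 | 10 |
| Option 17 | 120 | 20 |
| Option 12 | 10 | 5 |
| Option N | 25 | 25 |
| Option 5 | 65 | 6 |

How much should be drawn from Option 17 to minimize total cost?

4

Fill from the cheapest supplier first.
Option 12 at 10: take all 5 m → 45 still needed.
Option N (25): use full 25 → 20 m to go.
Option 5 (65): use full 6 → 14 m to go.
Take 10 from Option D at 95 → need 4 more.
Option 17 (120): take the remaining 4 → done.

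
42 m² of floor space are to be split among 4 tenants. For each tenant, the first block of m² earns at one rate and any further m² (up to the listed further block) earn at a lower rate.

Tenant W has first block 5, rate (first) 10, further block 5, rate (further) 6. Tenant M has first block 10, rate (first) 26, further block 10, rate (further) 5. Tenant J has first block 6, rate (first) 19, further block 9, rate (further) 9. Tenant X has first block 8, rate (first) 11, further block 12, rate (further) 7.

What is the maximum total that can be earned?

621

Treat each block as its own option and order by rate: Tenant M/tier1 26 > Tenant J/tier1 19 > Tenant X/tier1 11 > Tenant W/tier1 10 > Tenant J/tier2 9 > Tenant X/tier2 7 > Tenant W/tier2 6 > Tenant M/tier2 5.
Tenant M tier1 at 26: fill all 10 ; 32 left.
Tenant J/tier1 (19): +6 ; 26 left.
Fill Tenant X tier1 block (8 at 11) ; 18 left.
Tenant W/tier1 (10): +5 ; 13 left.
Tenant J/tier2 (9): +9 ; 4 left.
Tenant X tier2 at 7: only 4 left, fill 4.
Total = 26×10 + 19×6 + 11×8 + 10×5 + 9×9 + 7×4 = 621.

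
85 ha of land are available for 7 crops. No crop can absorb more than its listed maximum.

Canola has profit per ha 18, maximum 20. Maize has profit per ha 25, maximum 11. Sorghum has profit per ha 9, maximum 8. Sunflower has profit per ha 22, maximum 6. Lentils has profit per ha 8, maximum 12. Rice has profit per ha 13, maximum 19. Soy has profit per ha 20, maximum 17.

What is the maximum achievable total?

Rank by profit per ha: Maize 25 > Sunflower 22 > Soy 20 > Canola 18 > Rice 13 > Sorghum 9 > Lentils 8.
Give Maize 11 to hit its cap of 11 ; 74 left.
Sunflower: +6 to 6 (cap) ; 68 left.
Give Soy 17 to hit its cap of 17 ; 51 left.
Canola: +20 to 20 (cap) ; 31 left.
Rice: +19 to 19 (cap) ; 12 left.
Sorghum takes 8 to reach its cap of 8 ; 4 left.
Lentils: +4 (room for 12) → 4. Pool exhausted.
Total = 18×20 + 25×11 + 9×8 + 22×6 + 8×4 + 13×19 + 20×17 = 1458.

1458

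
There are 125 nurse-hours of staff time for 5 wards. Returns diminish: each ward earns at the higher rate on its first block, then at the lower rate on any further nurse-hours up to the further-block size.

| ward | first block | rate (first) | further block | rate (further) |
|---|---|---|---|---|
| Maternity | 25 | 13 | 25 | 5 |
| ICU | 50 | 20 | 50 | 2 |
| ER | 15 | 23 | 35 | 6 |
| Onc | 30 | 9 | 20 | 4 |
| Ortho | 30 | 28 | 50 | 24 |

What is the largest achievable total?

2985

Order all 10 blocks by rate: Ortho/first 28 > Ortho/second 24 > ER/first 23 > ICU/first 20 > Maternity/first 13 > Onc/first 9 > ER/second 6 > Maternity/second 5 > Onc/second 4 > ICU/second 2.
Fill Ortho first block (30 at 28) — 95 left.
Fill Ortho second block (50 at 24) — 45 left.
ER first at 23: fill all 15 — 30 left.
ICU first at 20: only 30 left, fill 30.
Total = 28×30 + 24×50 + 23×15 + 20×30 = 2985.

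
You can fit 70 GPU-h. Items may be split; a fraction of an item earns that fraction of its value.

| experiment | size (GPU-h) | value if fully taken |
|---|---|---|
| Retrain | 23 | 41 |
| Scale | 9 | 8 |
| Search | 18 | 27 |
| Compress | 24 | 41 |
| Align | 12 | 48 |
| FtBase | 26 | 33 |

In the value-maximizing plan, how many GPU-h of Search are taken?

11

Sort by value density: Align 48/12≈4, Retrain 41/23≈1.78, Compress 41/24≈1.71, Search 27/18≈1.5, FtBase 33/26≈1.27, Scale 8/9≈0.889.
Take all of Align (12 GPU-h, value 48) ; 58 GPU-h left.
All 23 GPU-h of Retrain fit (value 41) ; 35 remain.
Take all of Compress (24 GPU-h, value 41) ; 11 GPU-h left.
11 GPU-h left: a 11/18 share of Search gives 27×11/18 = 16.5.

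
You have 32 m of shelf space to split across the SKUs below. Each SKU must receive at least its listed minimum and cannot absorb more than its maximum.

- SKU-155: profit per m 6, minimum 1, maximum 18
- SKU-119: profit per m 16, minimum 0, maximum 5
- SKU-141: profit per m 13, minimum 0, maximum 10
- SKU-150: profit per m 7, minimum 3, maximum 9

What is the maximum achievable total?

321

Meeting every minimum uses 1+0+0+3 = 4 m, leaving 28.
Order the SKUs by profit per m: SKU-119 16 > SKU-141 13 > SKU-150 7 > SKU-155 6.
Give SKU-119 5 more to hit its cap of 5 ; 23 left.
SKU-141 takes 10 more to reach its cap of 10 ; 13 left.
SKU-150 takes 6 more to reach its cap of 9 ; 7 left.
SKU-155 has room for 17 more but only 7 remain, so it gets 8.
Total = 6×8 + 16×5 + 13×10 + 7×9 = 321.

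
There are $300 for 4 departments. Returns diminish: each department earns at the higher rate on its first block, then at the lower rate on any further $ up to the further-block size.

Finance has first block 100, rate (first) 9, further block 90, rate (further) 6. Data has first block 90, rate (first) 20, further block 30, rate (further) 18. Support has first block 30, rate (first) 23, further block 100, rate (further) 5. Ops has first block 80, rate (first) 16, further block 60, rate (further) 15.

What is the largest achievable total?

Rank every tier by rate: Support/tier1 23 > Data/tier1 20 > Data/tier2 18 > Ops/tier1 16 > Ops/tier2 15 > Finance/tier1 9 > Finance/tier2 6 > Support/tier2 5.
Support/tier1 (23): +30 ; 270 left.
Data tier1 at 20: fill all 90 ; 180 left.
Fill Data tier2 block (30 at 18) ; 150 left.
Fill Ops tier1 block (80 at 16) ; 70 left.
Fill Ops tier2 block (60 at 15) ; 10 left.
Finance/tier1: +10 of 100 at 9; pool empty.
Total = 23×30 + 20×90 + 18×30 + 16×80 + 15×60 + 9×10 = 5300.

5300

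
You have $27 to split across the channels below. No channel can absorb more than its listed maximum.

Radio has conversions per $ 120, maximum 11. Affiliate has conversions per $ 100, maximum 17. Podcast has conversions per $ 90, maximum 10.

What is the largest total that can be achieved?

Rank by conversions per $: Radio 120 > Affiliate 100 > Podcast 90.
Radio takes 11 to reach its cap of 11 ; 16 left.
Affiliate: +16 (room for 17) → 16. Pool exhausted.
Total = 120×11 + 100×16 = 2920.

2920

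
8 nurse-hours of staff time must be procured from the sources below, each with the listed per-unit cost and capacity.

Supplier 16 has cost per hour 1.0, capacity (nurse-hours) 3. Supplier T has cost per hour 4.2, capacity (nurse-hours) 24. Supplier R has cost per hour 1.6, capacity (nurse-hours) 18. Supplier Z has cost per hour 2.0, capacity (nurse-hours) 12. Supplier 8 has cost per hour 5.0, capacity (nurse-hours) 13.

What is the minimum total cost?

Fill from the cheapest source first.
Supplier 16 (1.0): use full 3 ; 5 nurse-hours to go.
Take 5 from Supplier R at 1.6 to finish.
Supplier Z, Supplier T, Supplier 8: unused.
Cost = 3×1.0 + 5×1.6 = 11.

11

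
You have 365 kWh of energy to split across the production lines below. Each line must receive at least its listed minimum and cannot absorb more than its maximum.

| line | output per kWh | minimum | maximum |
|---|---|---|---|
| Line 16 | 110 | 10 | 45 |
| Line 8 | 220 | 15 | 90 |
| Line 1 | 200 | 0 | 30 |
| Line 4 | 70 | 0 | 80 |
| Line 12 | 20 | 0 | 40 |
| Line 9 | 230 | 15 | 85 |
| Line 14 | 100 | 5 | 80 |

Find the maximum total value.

Meeting every minimum uses 10+15+0+0+0+15+5 = 45 kWh, leaving 320.
Order the production lines by output per kWh: Line 9 230 > Line 8 220 > Line 1 200 > Line 16 110 > Line 14 100 > Line 4 70 > Line 12 20.
Give Line 9 70 more to hit its cap of 85 ; 250 left.
Line 8: +75 to 90 (cap) ; 175 left.
Line 1: +30 to 30 (cap) ; 145 left.
Line 16: +35 to 45 (cap) ; 110 left.
Line 14 takes 75 more to reach its cap of 80 ; 35 left.
Line 4: +35 (room for 80) → 35. Pool exhausted.
Total = 110×45 + 220×90 + 200×30 + 70×35 + 230×85 + 100×80 = 60750.

60750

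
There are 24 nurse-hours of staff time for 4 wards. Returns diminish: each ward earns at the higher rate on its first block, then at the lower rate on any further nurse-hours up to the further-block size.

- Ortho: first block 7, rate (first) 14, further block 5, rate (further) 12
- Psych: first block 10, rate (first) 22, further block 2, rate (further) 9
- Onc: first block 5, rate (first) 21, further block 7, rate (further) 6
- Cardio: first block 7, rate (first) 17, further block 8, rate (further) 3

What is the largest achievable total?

Rank every tier by rate: Psych/T1 22 > Onc/T1 21 > Cardio/T1 17 > Ortho/T1 14 > Ortho/T2 12 > Psych/T2 9 > Onc/T2 6 > Cardio/T2 3.
Psych/T1 (22): +10 ; 14 left.
Onc T1 at 21: fill all 5 ; 9 left.
Fill Cardio T1 block (7 at 17) ; 2 left.
Ortho T1 at 14: only 2 left, fill 2.
Total = 22×10 + 21×5 + 17×7 + 14×2 = 472.

472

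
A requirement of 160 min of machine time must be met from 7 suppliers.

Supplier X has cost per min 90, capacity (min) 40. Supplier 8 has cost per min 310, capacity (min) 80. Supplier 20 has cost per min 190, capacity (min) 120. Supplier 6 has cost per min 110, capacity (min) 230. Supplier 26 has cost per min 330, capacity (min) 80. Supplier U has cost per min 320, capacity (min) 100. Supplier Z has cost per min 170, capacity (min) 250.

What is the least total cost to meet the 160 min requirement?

16800

Cheapest first:
Take 40 from Supplier X at 90 — need 120 more.
Supplier 6 (110): take the remaining 120 — done.
Supplier Z, Supplier 20, Supplier 8, Supplier U, Supplier 26: unused.
Cost = 40×90 + 120×110 = 16800.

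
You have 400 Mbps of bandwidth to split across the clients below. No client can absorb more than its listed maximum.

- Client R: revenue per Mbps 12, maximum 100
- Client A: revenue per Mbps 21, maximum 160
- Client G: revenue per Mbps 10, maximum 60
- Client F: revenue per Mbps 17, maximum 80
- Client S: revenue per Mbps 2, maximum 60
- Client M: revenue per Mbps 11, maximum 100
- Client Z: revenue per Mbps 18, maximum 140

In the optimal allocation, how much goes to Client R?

Order the clients by revenue per Mbps: Client A 21 > Client Z 18 > Client F 17 > Client R 12 > Client M 11 > Client G 10 > Client S 2.
Give Client A 160 to hit its cap of 160 ; 240 left.
Client Z: +140 to 140 (cap) ; 100 left.
Client F: +80 to 80 (cap) ; 20 left.
Client R: +20 (room for 100) → 20. Pool exhausted.

20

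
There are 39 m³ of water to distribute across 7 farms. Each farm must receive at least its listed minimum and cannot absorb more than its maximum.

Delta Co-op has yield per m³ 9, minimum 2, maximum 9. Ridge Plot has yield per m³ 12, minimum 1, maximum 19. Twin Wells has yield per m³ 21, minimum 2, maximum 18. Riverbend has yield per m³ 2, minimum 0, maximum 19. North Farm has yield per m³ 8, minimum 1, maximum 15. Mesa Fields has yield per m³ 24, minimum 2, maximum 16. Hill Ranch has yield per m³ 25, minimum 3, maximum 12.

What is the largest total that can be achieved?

869

Meeting every minimum uses 2+1+2+0+1+2+3 = 11 m³, leaving 28.
Rank by yield per m³: Hill Ranch 25 > Mesa Fields 24 > Twin Wells 21 > Ridge Plot 12 > Delta Co-op 9 > North Farm 8 > Riverbend 2.
Hill Ranch: +9 to 12 (cap) ; 19 left.
Mesa Fields: +14 to 16 (cap) ; 5 left.
Twin Wells has room for 16 more but only 5 remain, so it gets 7.
Total = 9×2 + 12×1 + 21×7 + 8×1 + 24×16 + 25×12 = 869.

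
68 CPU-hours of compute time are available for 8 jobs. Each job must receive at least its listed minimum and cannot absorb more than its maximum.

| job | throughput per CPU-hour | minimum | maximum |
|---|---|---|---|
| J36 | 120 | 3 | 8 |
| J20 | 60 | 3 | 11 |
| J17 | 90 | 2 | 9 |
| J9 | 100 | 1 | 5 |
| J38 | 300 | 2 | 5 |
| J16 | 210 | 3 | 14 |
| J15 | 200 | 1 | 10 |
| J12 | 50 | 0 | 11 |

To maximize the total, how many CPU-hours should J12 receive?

6

Meeting every minimum uses 3+3+2+1+2+3+1+0 = 15 CPU-hours, leaving 53.
Order the jobs by throughput per CPU-hour: J38 300 > J16 210 > J15 200 > J36 120 > J9 100 > J17 90 > J20 60 > J12 50.
J38: +3 to 5 (cap) → 50 left.
J16 takes 11 more to reach its cap of 14 → 39 left.
J15 takes 9 more to reach its cap of 10 → 30 left.
J36: +5 to 8 (cap) → 25 left.
J9 takes 4 more to reach its cap of 5 → 21 left.
Give J17 7 more to hit its cap of 9 → 14 left.
J20 takes 8 more to reach its cap of 11 → 6 left.
J12 has room for 11 more but only 6 remain, so it gets 6.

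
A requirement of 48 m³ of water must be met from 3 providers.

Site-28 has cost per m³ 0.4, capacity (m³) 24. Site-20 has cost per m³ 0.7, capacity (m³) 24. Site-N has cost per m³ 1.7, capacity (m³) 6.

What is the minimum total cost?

26.4

Cheapest first:
Site-28 (0.4): use full 24 — 24 m³ to go.
Site-20 (0.7): use full 24 — 0 m³ to go.
Site-N: unused.
Cost = 24×0.4 + 24×0.7 = 26.4.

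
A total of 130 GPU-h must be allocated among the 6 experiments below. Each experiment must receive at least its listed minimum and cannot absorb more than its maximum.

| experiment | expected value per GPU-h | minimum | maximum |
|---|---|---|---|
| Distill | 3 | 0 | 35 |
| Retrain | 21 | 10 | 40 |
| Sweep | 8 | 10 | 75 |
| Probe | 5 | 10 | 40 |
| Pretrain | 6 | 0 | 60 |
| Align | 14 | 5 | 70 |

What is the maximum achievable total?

1950

Meeting every minimum uses 0+10+10+10+0+5 = 35 GPU-h, leaving 95.
Rank by expected value per GPU-h: Retrain 21 > Align 14 > Sweep 8 > Pretrain 6 > Probe 5 > Distill 3.
Retrain takes 30 more to reach its cap of 40 → 65 left.
Align: +65 to 70 (cap) → 0 left.
Total = 21×40 + 8×10 + 5×10 + 14×70 = 1950.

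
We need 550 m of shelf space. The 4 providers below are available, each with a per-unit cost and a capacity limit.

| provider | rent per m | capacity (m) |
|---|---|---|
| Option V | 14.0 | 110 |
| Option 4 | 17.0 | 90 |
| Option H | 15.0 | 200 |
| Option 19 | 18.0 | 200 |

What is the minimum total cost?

Cheapest first:
Option V (14.0): use full 110 → 440 m to go.
Take 200 from Option H at 15.0 → need 240 more.
Option 4 (17.0): use full 90 → 150 m to go.
Option 19 (18.0): take the remaining 150 → done.
Cost = 110×14.0 + 200×15.0 + 90×17.0 + 150×18.0 = 8770.

8770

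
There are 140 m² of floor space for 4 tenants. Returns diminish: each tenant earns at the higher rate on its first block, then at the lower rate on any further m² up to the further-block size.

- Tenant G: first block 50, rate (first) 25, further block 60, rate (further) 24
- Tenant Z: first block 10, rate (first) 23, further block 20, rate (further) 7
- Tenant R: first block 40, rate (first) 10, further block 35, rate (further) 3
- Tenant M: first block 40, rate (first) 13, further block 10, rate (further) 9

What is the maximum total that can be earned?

3180

Treat each block as its own option and order by rate: Tenant G/tier1 25 > Tenant G/tier2 24 > Tenant Z/tier1 23 > Tenant M/tier1 13 > Tenant R/tier1 10 > Tenant M/tier2 9 > Tenant Z/tier2 7 > Tenant R/tier2 3.
Fill Tenant G tier1 block (50 at 25) — 90 left.
Fill Tenant G tier2 block (60 at 24) — 30 left.
Tenant Z/tier1 (23): +10 — 20 left.
Tenant M tier1 at 13: only 20 left, fill 20.
Total = 25×50 + 24×60 + 23×10 + 13×20 = 3180.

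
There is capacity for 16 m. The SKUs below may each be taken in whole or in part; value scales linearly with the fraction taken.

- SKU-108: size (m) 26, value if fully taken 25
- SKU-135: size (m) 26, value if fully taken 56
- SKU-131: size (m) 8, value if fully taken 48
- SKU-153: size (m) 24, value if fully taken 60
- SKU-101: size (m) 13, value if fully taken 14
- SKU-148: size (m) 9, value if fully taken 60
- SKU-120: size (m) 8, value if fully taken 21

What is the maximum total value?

Sort by value density: SKU-148 60/9≈6.67, SKU-131 48/8≈6, SKU-120 21/8≈2.62, SKU-153 60/24≈2.5, SKU-135 56/26≈2.15, SKU-101 14/13≈1.08, SKU-108 25/26≈0.962.
Take all of SKU-148 (9 m, value 60) — 7 m left.
Fill the last 7 m with part of SKU-131: 7/8 of it earns 42.
Total value = 102.

102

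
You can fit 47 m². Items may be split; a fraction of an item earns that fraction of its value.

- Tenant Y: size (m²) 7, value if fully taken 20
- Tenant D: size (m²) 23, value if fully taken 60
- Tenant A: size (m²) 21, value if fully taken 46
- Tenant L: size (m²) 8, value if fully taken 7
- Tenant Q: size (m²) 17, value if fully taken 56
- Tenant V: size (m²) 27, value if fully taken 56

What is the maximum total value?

Rank by value-to-size ratio: Tenant Q 56/17≈3.29, Tenant Y 20/7≈2.86, Tenant D 60/23≈2.61, Tenant A 46/21≈2.19, Tenant V 56/27≈2.07, Tenant L 7/8≈0.875.
All 17 m² of Tenant Q fit (value 56) — 30 remain.
Take all of Tenant Y (7 m², value 20) — 23 m² left.
All 23 m² of Tenant D fit (value 60) — 0 remain.
Total value = 136.

136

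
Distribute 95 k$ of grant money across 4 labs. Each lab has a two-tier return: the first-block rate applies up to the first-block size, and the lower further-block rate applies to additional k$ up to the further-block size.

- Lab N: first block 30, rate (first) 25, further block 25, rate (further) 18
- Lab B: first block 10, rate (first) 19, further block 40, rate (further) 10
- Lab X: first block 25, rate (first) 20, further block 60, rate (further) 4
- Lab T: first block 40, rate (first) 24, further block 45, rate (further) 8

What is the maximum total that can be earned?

Treat each block as its own option and order by rate: Lab N/first 25 > Lab T/first 24 > Lab X/first 20 > Lab B/first 19 > Lab N/second 18 > Lab B/second 10 > Lab T/second 8 > Lab X/second 4.
Fill Lab N first block (30 at 25) — 65 left.
Fill Lab T first block (40 at 24) — 25 left.
Fill Lab X first block (25 at 20) — 0 left.
Total = 25×30 + 24×40 + 20×25 = 2210.

2210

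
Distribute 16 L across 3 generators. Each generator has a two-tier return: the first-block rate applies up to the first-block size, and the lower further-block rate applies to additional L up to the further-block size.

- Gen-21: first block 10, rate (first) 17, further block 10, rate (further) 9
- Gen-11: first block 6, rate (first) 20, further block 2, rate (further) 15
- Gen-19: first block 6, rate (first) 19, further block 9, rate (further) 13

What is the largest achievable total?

302

Treat each block as its own option and order by rate: Gen-11/T1 20 > Gen-19/T1 19 > Gen-21/T1 17 > Gen-11/T2 15 > Gen-19/T2 13 > Gen-21/T2 9.
Gen-11/T1 (20): +6 → 10 left.
Gen-19 T1 at 19: fill all 6 → 4 left.
Gen-21 T1 at 17: only 4 left, fill 4.
Total = 20×6 + 19×6 + 17×4 = 302.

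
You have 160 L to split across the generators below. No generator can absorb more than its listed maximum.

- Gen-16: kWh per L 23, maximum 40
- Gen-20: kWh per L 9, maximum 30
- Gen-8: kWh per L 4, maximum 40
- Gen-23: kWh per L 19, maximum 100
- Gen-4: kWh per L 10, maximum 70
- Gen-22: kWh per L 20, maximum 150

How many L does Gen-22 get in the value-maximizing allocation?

Rank by kWh per L: Gen-16 23 > Gen-22 20 > Gen-23 19 > Gen-4 10 > Gen-20 9 > Gen-8 4.
Gen-16: +40 to 40 (cap) ; 120 left.
Only 120 left; Gen-22 takes them to reach 120.

120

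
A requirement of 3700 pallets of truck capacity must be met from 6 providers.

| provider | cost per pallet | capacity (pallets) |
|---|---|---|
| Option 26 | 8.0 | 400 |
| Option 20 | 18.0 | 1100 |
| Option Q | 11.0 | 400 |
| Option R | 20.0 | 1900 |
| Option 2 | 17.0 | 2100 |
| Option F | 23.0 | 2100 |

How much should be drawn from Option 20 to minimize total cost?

800

Cheapest first:
Take 400 from Option 26 at 8.0 ; need 3300 more.
Option Q (11.0): use full 400 ; 2900 pallets to go.
Option 2 at 17.0: take all 2100 pallets ; 800 still needed.
Option 20 (18.0): take the remaining 800 ; done.
Option R, Option F: unused.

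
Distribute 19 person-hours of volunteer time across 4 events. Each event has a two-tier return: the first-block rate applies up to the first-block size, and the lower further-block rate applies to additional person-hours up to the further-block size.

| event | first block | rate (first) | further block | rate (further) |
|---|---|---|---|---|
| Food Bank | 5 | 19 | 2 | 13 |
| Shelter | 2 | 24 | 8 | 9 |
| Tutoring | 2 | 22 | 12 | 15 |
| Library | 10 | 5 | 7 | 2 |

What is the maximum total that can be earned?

337

Treat each block as its own option and order by rate: Shelter/T1 24 > Tutoring/T1 22 > Food Bank/T1 19 > Tutoring/T2 15 > Food Bank/T2 13 > Shelter/T2 9 > Library/T1 5 > Library/T2 2.
Shelter T1 at 24: fill all 2 ; 17 left.
Tutoring/T1 (22): +2 ; 15 left.
Food Bank/T1 (19): +5 ; 10 left.
Tutoring T2 at 15: only 10 left, fill 10.
Total = 24×2 + 22×2 + 19×5 + 15×10 = 337.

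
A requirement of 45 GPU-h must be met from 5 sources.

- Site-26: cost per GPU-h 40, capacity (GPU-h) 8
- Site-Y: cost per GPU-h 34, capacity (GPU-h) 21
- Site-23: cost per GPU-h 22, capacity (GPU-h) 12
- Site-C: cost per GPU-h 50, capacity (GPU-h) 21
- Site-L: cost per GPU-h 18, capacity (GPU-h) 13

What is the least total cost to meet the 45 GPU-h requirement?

1178

Fill from the cheapest source first.
Take 13 from Site-L at 18 → need 32 more.
Site-23 (22): use full 12 → 20 GPU-h to go.
Site-Y at 34: take 20 of its 21 → requirement met.
Site-26, Site-C: unused.
Cost = 13×18 + 12×22 + 20×34 = 1178.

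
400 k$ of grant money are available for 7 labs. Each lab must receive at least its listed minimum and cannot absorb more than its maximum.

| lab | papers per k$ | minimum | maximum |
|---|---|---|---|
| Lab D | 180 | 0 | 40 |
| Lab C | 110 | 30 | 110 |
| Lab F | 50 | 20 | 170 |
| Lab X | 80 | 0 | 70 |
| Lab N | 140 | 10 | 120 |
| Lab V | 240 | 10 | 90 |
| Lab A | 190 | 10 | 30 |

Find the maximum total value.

Meeting every minimum uses 0+30+20+0+10+10+10 = 80 k$, leaving 320.
Order the labs by papers per k$: Lab V 240 > Lab A 190 > Lab D 180 > Lab N 140 > Lab C 110 > Lab X 80 > Lab F 50.
Give Lab V 80 more to hit its cap of 90 → 240 left.
Give Lab A 20 more to hit its cap of 30 → 220 left.
Give Lab D 40 more to hit its cap of 40 → 180 left.
Lab N takes 110 more to reach its cap of 120 → 70 left.
Lab C: +70 (room for 80) → 100. Pool exhausted.
Total = 180×40 + 110×100 + 50×20 + 140×120 + 240×90 + 190×30 = 63300.

63300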